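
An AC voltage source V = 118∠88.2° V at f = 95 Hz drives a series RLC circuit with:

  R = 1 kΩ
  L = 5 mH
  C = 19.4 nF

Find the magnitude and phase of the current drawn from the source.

Step 1 — Angular frequency: ω = 2π·f = 2π·95 = 596.9 rad/s.
Step 2 — Component impedances:
  R: Z = R = 1000 Ω
  L: Z = jωL = j·596.9·0.005 = 0 + j2.985 Ω
  C: Z = 1/(jωC) = -j/(ω·C) = 0 - j8.636e+04 Ω
Step 3 — Series combination: Z_total = R + L + C = 1000 - j8.635e+04 Ω = 8.636e+04∠-89.3° Ω.
Step 4 — Source phasor: V = 118∠88.2° V = 3.706 + j117.9 V.
Step 5 — Ohm's law: I = V / Z_total = (3.706 + j117.9) / (1000 - j8.635e+04) = -0.001365 + j5.873e-05 A.
Step 6 — Convert to polar: |I| = 0.001366 A, ∠I = 177.5°.

I = 0.001366∠177.5° A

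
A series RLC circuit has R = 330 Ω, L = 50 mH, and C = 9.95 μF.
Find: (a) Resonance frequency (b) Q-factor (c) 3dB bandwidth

Step 1 — Resonance condition Im(Z)=0 gives ω₀ = 1/√(LC).
Step 2 — ω₀ = 1/√(0.05·9.95e-06) = 1418 rad/s.
Step 3 — f₀ = ω₀/(2π) = 225.6 Hz.
Step 4 — Series Q: Q = ω₀L/R = 1418·0.05/330 = 0.2148.
Step 5 — 3dB bandwidth: Δω = ω₀/Q = 6600 rad/s; BW = Δω/(2π) = 1050 Hz.

(a) f₀ = 225.6 Hz  (b) Q = 0.2148  (c) BW = 1050 Hz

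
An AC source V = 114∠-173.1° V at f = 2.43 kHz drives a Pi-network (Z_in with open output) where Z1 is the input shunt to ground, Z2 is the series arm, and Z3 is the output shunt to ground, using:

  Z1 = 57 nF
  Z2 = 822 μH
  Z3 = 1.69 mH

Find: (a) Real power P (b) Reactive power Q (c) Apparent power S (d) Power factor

Step 1 — Angular frequency: ω = 2π·f = 2π·2430 = 1.527e+04 rad/s.
Step 2 — Component impedances:
  Z1: Z = 1/(jωC) = -j/(ω·C) = 0 - j1149 Ω
  Z2: Z = jωL = j·1.527e+04·0.000822 = 0 + j12.55 Ω
  Z3: Z = jωL = j·1.527e+04·0.00169 = 0 + j25.8 Ω
Step 3 — With open output, the series arm Z2 and the output shunt Z3 appear in series to ground: Z2 + Z3 = 0 + j38.35 Ω.
Step 4 — Parallel with input shunt Z1: Z_in = Z1 || (Z2 + Z3) = 0 + j39.68 Ω = 39.68∠90.0° Ω.
Step 5 — Source phasor: V = 114∠-173.1° V = -113.2 - j13.7 V.
Step 6 — Current: I = V / Z = -0.3452 + j2.852 A = 2.873∠96.9° A.
Step 7 — Complex power: S = V·I* = 0 + j327.5 VA.
Step 8 — Real power: P = Re(S) = 0 W.
Step 9 — Reactive power: Q = Im(S) = 327.5 VAR.
Step 10 — Apparent power: |S| = 327.5 VA.
Step 11 — Power factor: PF = P/|S| = 0 (lagging).

(a) P = 0 W  (b) Q = 327.5 VAR  (c) S = 327.5 VA  (d) PF = 0 (lagging)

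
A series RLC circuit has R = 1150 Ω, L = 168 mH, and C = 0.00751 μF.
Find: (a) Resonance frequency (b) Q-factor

Step 1 — Resonance condition Im(Z)=0 gives ω₀ = 1/√(LC).
Step 2 — ω₀ = 1/√(0.168·7.51e-09) = 2.815e+04 rad/s.
Step 3 — f₀ = ω₀/(2π) = 4481 Hz.
Step 4 — Series Q: Q = ω₀L/R = 2.815e+04·0.168/1150 = 4.113.

(a) f₀ = 4481 Hz  (b) Q = 4.113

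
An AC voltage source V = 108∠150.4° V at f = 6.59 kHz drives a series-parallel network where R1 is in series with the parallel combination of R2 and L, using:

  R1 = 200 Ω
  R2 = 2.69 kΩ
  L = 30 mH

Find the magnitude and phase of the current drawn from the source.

Step 1 — Angular frequency: ω = 2π·f = 2π·6590 = 4.141e+04 rad/s.
Step 2 — Component impedances:
  R1: Z = R = 200 Ω
  R2: Z = R = 2690 Ω
  L: Z = jωL = j·4.141e+04·0.03 = 0 + j1242 Ω
Step 3 — Parallel branch: R2 || L = 1/(1/R2 + 1/L) = 472.8 + j1024 Ω.
Step 4 — Series with R1: Z_total = R1 + (R2 || L) = 672.8 + j1024 Ω = 1225∠56.7° Ω.
Step 5 — Source phasor: V = 108∠150.4° V = -93.91 + j53.35 V.
Step 6 — Ohm's law: I = V / Z_total = (-93.91 + j53.35) / (672.8 + j1024) = -0.005704 + j0.08797 A.
Step 7 — Convert to polar: |I| = 0.08815 A, ∠I = 93.7°.

I = 0.08815∠93.7° A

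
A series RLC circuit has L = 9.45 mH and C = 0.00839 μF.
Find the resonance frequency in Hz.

Step 1 — Resonance condition Im(Z)=0 gives ω₀ = 1/√(LC).
Step 2 — ω₀ = 1/√(0.00945·8.39e-09) = 1.123e+05 rad/s.
Step 3 — f₀ = ω₀/(2π) = 1.787e+04 Hz.

f₀ = 1.787e+04 Hz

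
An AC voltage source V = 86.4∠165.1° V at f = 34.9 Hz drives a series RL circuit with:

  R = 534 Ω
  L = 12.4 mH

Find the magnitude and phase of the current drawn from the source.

Step 1 — Angular frequency: ω = 2π·f = 2π·34.9 = 219.3 rad/s.
Step 2 — Component impedances:
  R: Z = R = 534 Ω
  L: Z = jωL = j·219.3·0.0124 = 0 + j2.719 Ω
Step 3 — Series combination: Z_total = R + L = 534 + j2.719 Ω = 534∠0.3° Ω.
Step 4 — Source phasor: V = 86.4∠165.1° V = -83.49 + j22.22 V.
Step 5 — Ohm's law: I = V / Z_total = (-83.49 + j22.22) / (534 + j2.719) = -0.1561 + j0.0424 A.
Step 6 — Convert to polar: |I| = 0.1618 A, ∠I = 164.8°.

I = 0.1618∠164.8° A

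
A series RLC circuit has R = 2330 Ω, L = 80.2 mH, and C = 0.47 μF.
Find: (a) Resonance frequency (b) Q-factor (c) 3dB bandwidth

Step 1 — Resonance condition Im(Z)=0 gives ω₀ = 1/√(LC).
Step 2 — ω₀ = 1/√(0.0802·4.7e-07) = 5151 rad/s.
Step 3 — f₀ = ω₀/(2π) = 819.8 Hz.
Step 4 — Series Q: Q = ω₀L/R = 5151·0.0802/2330 = 0.1773.
Step 5 — 3dB bandwidth: Δω = ω₀/Q = 2.905e+04 rad/s; BW = Δω/(2π) = 4624 Hz.

(a) f₀ = 819.8 Hz  (b) Q = 0.1773  (c) BW = 4624 Hz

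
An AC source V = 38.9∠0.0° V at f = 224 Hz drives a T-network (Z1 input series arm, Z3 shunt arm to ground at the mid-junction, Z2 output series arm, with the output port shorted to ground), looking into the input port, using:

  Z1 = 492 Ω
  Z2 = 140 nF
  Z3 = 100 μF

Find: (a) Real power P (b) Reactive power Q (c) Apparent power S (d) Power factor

Step 1 — Angular frequency: ω = 2π·f = 2π·224 = 1407 rad/s.
Step 2 — Component impedances:
  Z1: Z = R = 492 Ω
  Z2: Z = 1/(jωC) = -j/(ω·C) = 0 - j5075 Ω
  Z3: Z = 1/(jωC) = -j/(ω·C) = 0 - j7.105 Ω
Step 3 — With the output port shorted to ground, the output series arm Z2 runs from the junction to ground; the shunt arm Z3 also runs from the junction to ground. They appear in parallel: Z3 || Z2 = 0 - j7.095 Ω.
Step 4 — Series with input arm Z1: Z_in = Z1 + (Z3 || Z2) = 492 - j7.095 Ω = 492.1∠-0.8° Ω.
Step 5 — Source phasor: V = 38.9∠0.0° V = 38.9 V.
Step 6 — Current: I = V / Z = 0.07905 + j0.00114 A = 0.07906∠0.8° A.
Step 7 — Complex power: S = V·I* = 3.075 - j0.04434 VA.
Step 8 — Real power: P = Re(S) = 3.075 W.
Step 9 — Reactive power: Q = Im(S) = -0.04434 VAR.
Step 10 — Apparent power: |S| = 3.075 VA.
Step 11 — Power factor: PF = P/|S| = 0.9999 (leading).

(a) P = 3.075 W  (b) Q = -0.04434 VAR  (c) S = 3.075 VA  (d) PF = 0.9999 (leading)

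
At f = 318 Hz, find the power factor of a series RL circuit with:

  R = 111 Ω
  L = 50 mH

Step 1 — Angular frequency: ω = 2π·f = 2π·318 = 1998 rad/s.
Step 2 — Component impedances:
  R: Z = R = 111 Ω
  L: Z = jωL = j·1998·0.05 = 0 + j99.9 Ω
Step 3 — Series combination: Z_total = R + L = 111 + j99.9 Ω = 149.3∠42.0° Ω.
Step 4 — Power factor: PF = cos(φ) = Re(Z)/|Z| = 111/149.34 = 0.7433.
Step 5 — Type: Im(Z) = 99.9 ⇒ lagging (phase φ = 42.0°).

PF = 0.7433 (lagging, φ = 42.0°)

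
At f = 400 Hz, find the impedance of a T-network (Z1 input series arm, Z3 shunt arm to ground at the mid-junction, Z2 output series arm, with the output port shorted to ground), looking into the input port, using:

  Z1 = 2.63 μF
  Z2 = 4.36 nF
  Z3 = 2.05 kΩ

Step 1 — Angular frequency: ω = 2π·f = 2π·400 = 2513 rad/s.
Step 2 — Component impedances:
  Z1: Z = 1/(jωC) = -j/(ω·C) = 0 - j151.3 Ω
  Z2: Z = 1/(jωC) = -j/(ω·C) = 0 - j9.126e+04 Ω
  Z3: Z = R = 2050 Ω
Step 3 — With the output port shorted to ground, the output series arm Z2 runs from the junction to ground; the shunt arm Z3 also runs from the junction to ground. They appear in parallel: Z3 || Z2 = 2049 - j46.03 Ω.
Step 4 — Series with input arm Z1: Z_in = Z1 + (Z3 || Z2) = 2049 - j197.3 Ω = 2058∠-5.5° Ω.

Z = 2049 - j197.3 Ω = 2058∠-5.5° Ω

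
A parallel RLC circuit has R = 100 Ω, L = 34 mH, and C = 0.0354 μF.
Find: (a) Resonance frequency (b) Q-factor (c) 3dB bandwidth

Step 1 — Resonance: ω₀ = 1/√(LC) = 1/√(0.034·3.54e-08) = 2.882e+04 rad/s.
Step 2 — f₀ = ω₀/(2π) = 4588 Hz.
Step 3 — Parallel Q: Q = R/(ω₀L) = 100/(2.882e+04·0.034) = 0.102.
Step 4 — Bandwidth: Δω = ω₀/Q = 2.825e+05 rad/s; BW = Δω/(2π) = 4.496e+04 Hz.

(a) f₀ = 4588 Hz  (b) Q = 0.102  (c) BW = 4.496e+04 Hz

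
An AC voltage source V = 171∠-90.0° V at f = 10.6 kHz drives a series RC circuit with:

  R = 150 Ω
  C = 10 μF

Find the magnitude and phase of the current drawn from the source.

Step 1 — Angular frequency: ω = 2π·f = 2π·1.06e+04 = 6.66e+04 rad/s.
Step 2 — Component impedances:
  R: Z = R = 150 Ω
  C: Z = 1/(jωC) = -j/(ω·C) = 0 - j1.501 Ω
Step 3 — Series combination: Z_total = R + C = 150 - j1.501 Ω = 150∠-0.6° Ω.
Step 4 — Source phasor: V = 171∠-90.0° V = 0 - j171 V.
Step 5 — Ohm's law: I = V / Z_total = (0 - j171) / (150 - j1.501) = 0.01141 - j1.14 A.
Step 6 — Convert to polar: |I| = 1.14 A, ∠I = -89.4°.

I = 1.14∠-89.4° A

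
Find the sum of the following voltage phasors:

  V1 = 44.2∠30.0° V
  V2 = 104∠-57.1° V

Step 1 — Convert each phasor to rectangular form:
  V1 = 44.2·(cos(30.0°) + j·sin(30.0°)) = 38.28 + j22.1 V
  V2 = 104·(cos(-57.1°) + j·sin(-57.1°)) = 56.49 - j87.32 V
Step 2 — Sum components: V_total = 94.77 - j65.22 V.
Step 3 — Convert to polar: |V_total| = 115 V, ∠V_total = -34.5°.

V_total = 115∠-34.5° V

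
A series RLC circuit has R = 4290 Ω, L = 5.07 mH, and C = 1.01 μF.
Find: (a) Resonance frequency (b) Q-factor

Step 1 — Resonance condition Im(Z)=0 gives ω₀ = 1/√(LC).
Step 2 — ω₀ = 1/√(0.00507·1.01e-06) = 1.397e+04 rad/s.
Step 3 — f₀ = ω₀/(2π) = 2224 Hz.
Step 4 — Series Q: Q = ω₀L/R = 1.397e+04·0.00507/4290 = 0.01652.

(a) f₀ = 2224 Hz  (b) Q = 0.01652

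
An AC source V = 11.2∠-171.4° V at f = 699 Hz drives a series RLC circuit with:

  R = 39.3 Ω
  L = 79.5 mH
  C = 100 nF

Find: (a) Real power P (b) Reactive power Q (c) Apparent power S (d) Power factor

Step 1 — Angular frequency: ω = 2π·f = 2π·699 = 4392 rad/s.
Step 2 — Component impedances:
  R: Z = R = 39.3 Ω
  L: Z = jωL = j·4392·0.0795 = 0 + j349.2 Ω
  C: Z = 1/(jωC) = -j/(ω·C) = 0 - j2277 Ω
Step 3 — Series combination: Z_total = R + L + C = 39.3 - j1928 Ω = 1928∠-88.8° Ω.
Step 4 — Source phasor: V = 11.2∠-171.4° V = -11.07 - j1.675 V.
Step 5 — Current: I = V / Z = 0.0007514 - j0.00576 A = 0.005809∠-82.6° A.
Step 6 — Complex power: S = V·I* = 0.001326 - j0.06504 VA.
Step 7 — Real power: P = Re(S) = 0.001326 W.
Step 8 — Reactive power: Q = Im(S) = -0.06504 VAR.
Step 9 — Apparent power: |S| = 0.06506 VA.
Step 10 — Power factor: PF = P/|S| = 0.02038 (leading).

(a) P = 0.001326 W  (b) Q = -0.06504 VAR  (c) S = 0.06506 VA  (d) PF = 0.02038 (leading)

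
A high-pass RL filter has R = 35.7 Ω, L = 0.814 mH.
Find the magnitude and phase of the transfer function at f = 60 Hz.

Step 1 — Angular frequency: ω = 2π·60 = 377 rad/s.
Step 2 — Transfer function: H(jω) = jωL/(R + jωL).
Step 3 — Numerator jωL = j·0.3069; denominator R + jωL = 35.7 + j0.3069.
Step 4 — H = 7.388e-05 + j0.008595.
Step 5 — Magnitude: |H| = 0.008596 (-41.3 dB); phase: φ = 89.5°.

|H| = 0.008596 (-41.3 dB), φ = 89.5°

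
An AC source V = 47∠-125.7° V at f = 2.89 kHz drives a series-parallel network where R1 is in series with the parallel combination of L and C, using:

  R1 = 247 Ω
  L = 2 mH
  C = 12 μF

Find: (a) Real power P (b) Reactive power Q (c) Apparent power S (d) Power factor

Step 1 — Angular frequency: ω = 2π·f = 2π·2890 = 1.816e+04 rad/s.
Step 2 — Component impedances:
  R1: Z = R = 247 Ω
  L: Z = jωL = j·1.816e+04·0.002 = 0 + j36.32 Ω
  C: Z = 1/(jωC) = -j/(ω·C) = 0 - j4.589 Ω
Step 3 — Parallel branch: L || C = 1/(1/L + 1/C) = 0 - j5.253 Ω.
Step 4 — Series with R1: Z_total = R1 + (L || C) = 247 - j5.253 Ω = 247.1∠-1.2° Ω.
Step 5 — Source phasor: V = 47∠-125.7° V = -27.43 - j38.17 V.
Step 6 — Current: I = V / Z = -0.1077 - j0.1568 A = 0.1902∠-124.5° A.
Step 7 — Complex power: S = V·I* = 8.939 - j0.1901 VA.
Step 8 — Real power: P = Re(S) = 8.939 W.
Step 9 — Reactive power: Q = Im(S) = -0.1901 VAR.
Step 10 — Apparent power: |S| = 8.941 VA.
Step 11 — Power factor: PF = P/|S| = 0.9998 (leading).

(a) P = 8.939 W  (b) Q = -0.1901 VAR  (c) S = 8.941 VA  (d) PF = 0.9998 (leading)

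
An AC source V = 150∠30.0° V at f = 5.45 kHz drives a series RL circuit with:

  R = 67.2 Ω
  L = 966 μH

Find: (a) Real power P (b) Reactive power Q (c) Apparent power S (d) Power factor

Step 1 — Angular frequency: ω = 2π·f = 2π·5450 = 3.424e+04 rad/s.
Step 2 — Component impedances:
  R: Z = R = 67.2 Ω
  L: Z = jωL = j·3.424e+04·0.000966 = 0 + j33.08 Ω
Step 3 — Series combination: Z_total = R + L = 67.2 + j33.08 Ω = 74.9∠26.2° Ω.
Step 4 — Source phasor: V = 150∠30.0° V = 129.9 + j75 V.
Step 5 — Current: I = V / Z = 1.998 + j0.1324 A = 2.003∠3.8° A.
Step 6 — Complex power: S = V·I* = 269.5 + j132.7 VA.
Step 7 — Real power: P = Re(S) = 269.5 W.
Step 8 — Reactive power: Q = Im(S) = 132.7 VAR.
Step 9 — Apparent power: |S| = 300.4 VA.
Step 10 — Power factor: PF = P/|S| = 0.8972 (lagging).

(a) P = 269.5 W  (b) Q = 132.7 VAR  (c) S = 300.4 VA  (d) PF = 0.8972 (lagging)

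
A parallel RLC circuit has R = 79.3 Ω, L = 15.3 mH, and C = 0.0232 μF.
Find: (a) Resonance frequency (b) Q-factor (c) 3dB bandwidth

Step 1 — Resonance: ω₀ = 1/√(LC) = 1/√(0.0153·2.32e-08) = 5.308e+04 rad/s.
Step 2 — f₀ = ω₀/(2π) = 8448 Hz.
Step 3 — Parallel Q: Q = R/(ω₀L) = 79.3/(5.308e+04·0.0153) = 0.09765.
Step 4 — Bandwidth: Δω = ω₀/Q = 5.435e+05 rad/s; BW = Δω/(2π) = 8.651e+04 Hz.

(a) f₀ = 8448 Hz  (b) Q = 0.09765  (c) BW = 8.651e+04 Hz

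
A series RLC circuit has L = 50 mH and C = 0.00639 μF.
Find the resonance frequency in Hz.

Step 1 — Resonance condition Im(Z)=0 gives ω₀ = 1/√(LC).
Step 2 — ω₀ = 1/√(0.05·6.39e-09) = 5.595e+04 rad/s.
Step 3 — f₀ = ω₀/(2π) = 8904 Hz.

f₀ = 8904 Hz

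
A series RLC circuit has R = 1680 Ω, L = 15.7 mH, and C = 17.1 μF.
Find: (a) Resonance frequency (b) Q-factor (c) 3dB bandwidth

Step 1 — Resonance condition Im(Z)=0 gives ω₀ = 1/√(LC).
Step 2 — ω₀ = 1/√(0.0157·1.71e-05) = 1930 rad/s.
Step 3 — f₀ = ω₀/(2π) = 307.2 Hz.
Step 4 — Series Q: Q = ω₀L/R = 1930·0.0157/1680 = 0.01804.
Step 5 — 3dB bandwidth: Δω = ω₀/Q = 1.07e+05 rad/s; BW = Δω/(2π) = 1.703e+04 Hz.

(a) f₀ = 307.2 Hz  (b) Q = 0.01804  (c) BW = 1.703e+04 Hz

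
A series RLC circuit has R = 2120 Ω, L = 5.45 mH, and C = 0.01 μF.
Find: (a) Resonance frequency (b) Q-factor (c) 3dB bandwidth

Step 1 — Resonance condition Im(Z)=0 gives ω₀ = 1/√(LC).
Step 2 — ω₀ = 1/√(0.00545·1e-08) = 1.355e+05 rad/s.
Step 3 — f₀ = ω₀/(2π) = 2.156e+04 Hz.
Step 4 — Series Q: Q = ω₀L/R = 1.355e+05·0.00545/2120 = 0.3482.
Step 5 — 3dB bandwidth: Δω = ω₀/Q = 3.89e+05 rad/s; BW = Δω/(2π) = 6.191e+04 Hz.

(a) f₀ = 2.156e+04 Hz  (b) Q = 0.3482  (c) BW = 6.191e+04 Hz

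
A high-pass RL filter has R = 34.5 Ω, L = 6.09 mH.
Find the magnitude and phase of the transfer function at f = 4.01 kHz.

Step 1 — Angular frequency: ω = 2π·4010 = 2.52e+04 rad/s.
Step 2 — Transfer function: H(jω) = jωL/(R + jωL).
Step 3 — Numerator jωL = j·153.4; denominator R + jωL = 34.5 + j153.4.
Step 4 — H = 0.9519 + j0.214.
Step 5 — Magnitude: |H| = 0.9756 (-0.2 dB); phase: φ = 12.7°.

|H| = 0.9756 (-0.2 dB), φ = 12.7°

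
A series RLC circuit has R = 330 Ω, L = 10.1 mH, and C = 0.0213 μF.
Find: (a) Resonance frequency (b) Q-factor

Step 1 — Resonance condition Im(Z)=0 gives ω₀ = 1/√(LC).
Step 2 — ω₀ = 1/√(0.0101·2.13e-08) = 6.818e+04 rad/s.
Step 3 — f₀ = ω₀/(2π) = 1.085e+04 Hz.
Step 4 — Series Q: Q = ω₀L/R = 6.818e+04·0.0101/330 = 2.087.

(a) f₀ = 1.085e+04 Hz  (b) Q = 2.087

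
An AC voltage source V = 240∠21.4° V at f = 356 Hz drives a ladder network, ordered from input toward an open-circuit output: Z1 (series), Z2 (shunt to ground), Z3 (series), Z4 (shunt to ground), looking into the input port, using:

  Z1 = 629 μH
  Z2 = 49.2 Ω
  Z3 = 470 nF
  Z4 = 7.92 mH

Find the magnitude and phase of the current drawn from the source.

Step 1 — Angular frequency: ω = 2π·f = 2π·356 = 2237 rad/s.
Step 2 — Component impedances:
  Z1: Z = jωL = j·2237·0.000629 = 0 + j1.407 Ω
  Z2: Z = R = 49.2 Ω
  Z3: Z = 1/(jωC) = -j/(ω·C) = 0 - j951.2 Ω
  Z4: Z = jωL = j·2237·0.00792 = 0 + j17.72 Ω
Step 3 — Ladder network (open output): work backward from the far end, alternating series and parallel combinations. Z_in = 49.06 - j1.179 Ω = 49.08∠-1.4° Ω.
Step 4 — Source phasor: V = 240∠21.4° V = 223.5 + j87.57 V.
Step 5 — Ohm's law: I = V / Z_total = (223.5 + j87.57) / (49.06 - j1.179) = 4.509 + j1.893 A.
Step 6 — Convert to polar: |I| = 4.89 A, ∠I = 22.8°.

I = 4.89∠22.8° A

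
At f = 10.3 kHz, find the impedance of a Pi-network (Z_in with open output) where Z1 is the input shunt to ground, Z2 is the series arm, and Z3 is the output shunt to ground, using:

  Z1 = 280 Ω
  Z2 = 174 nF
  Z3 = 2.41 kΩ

Step 1 — Angular frequency: ω = 2π·f = 2π·1.03e+04 = 6.472e+04 rad/s.
Step 2 — Component impedances:
  Z1: Z = R = 280 Ω
  Z2: Z = 1/(jωC) = -j/(ω·C) = 0 - j88.8 Ω
  Z3: Z = R = 2410 Ω
Step 3 — With open output, the series arm Z2 and the output shunt Z3 appear in series to ground: Z2 + Z3 = 2410 - j88.8 Ω.
Step 4 — Parallel with input shunt Z1: Z_in = Z1 || (Z2 + Z3) = 250.9 - j0.9611 Ω = 250.9∠-0.2° Ω.

Z = 250.9 - j0.9611 Ω = 250.9∠-0.2° Ω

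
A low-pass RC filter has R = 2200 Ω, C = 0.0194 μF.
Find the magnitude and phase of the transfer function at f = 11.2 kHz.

Step 1 — Angular frequency: ω = 2π·1.12e+04 = 7.037e+04 rad/s.
Step 2 — Transfer function: H(jω) = 1/(1 + jωRC).
Step 3 — Denominator: 1 + jωRC = 1 + j·7.037e+04·2200·1.94e-08 = 1 + j3.003.
Step 4 — H = 0.09979 - j0.2997.
Step 5 — Magnitude: |H| = 0.3159 (-10.0 dB); phase: φ = -71.6°.

|H| = 0.3159 (-10.0 dB), φ = -71.6°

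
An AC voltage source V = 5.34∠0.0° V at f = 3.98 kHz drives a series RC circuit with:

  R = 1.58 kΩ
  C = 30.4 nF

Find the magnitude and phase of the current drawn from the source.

Step 1 — Angular frequency: ω = 2π·f = 2π·3980 = 2.501e+04 rad/s.
Step 2 — Component impedances:
  R: Z = R = 1580 Ω
  C: Z = 1/(jωC) = -j/(ω·C) = 0 - j1315 Ω
Step 3 — Series combination: Z_total = R + C = 1580 - j1315 Ω = 2056∠-39.8° Ω.
Step 4 — Source phasor: V = 5.34∠0.0° V = 5.34 V.
Step 5 — Ohm's law: I = V / Z_total = (5.34) / (1580 - j1315) = 0.001996 + j0.001662 A.
Step 6 — Convert to polar: |I| = 0.002597 A, ∠I = 39.8°.

I = 0.002597∠39.8° A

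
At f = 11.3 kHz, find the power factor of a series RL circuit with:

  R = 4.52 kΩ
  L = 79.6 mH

Step 1 — Angular frequency: ω = 2π·f = 2π·1.13e+04 = 7.1e+04 rad/s.
Step 2 — Component impedances:
  R: Z = R = 4520 Ω
  L: Z = jωL = j·7.1e+04·0.0796 = 0 + j5652 Ω
Step 3 — Series combination: Z_total = R + L = 4520 + j5652 Ω = 7237∠51.3° Ω.
Step 4 — Power factor: PF = cos(φ) = Re(Z)/|Z| = 4520/7237 = 0.6246.
Step 5 — Type: Im(Z) = 5652 ⇒ lagging (phase φ = 51.3°).

PF = 0.6246 (lagging, φ = 51.3°)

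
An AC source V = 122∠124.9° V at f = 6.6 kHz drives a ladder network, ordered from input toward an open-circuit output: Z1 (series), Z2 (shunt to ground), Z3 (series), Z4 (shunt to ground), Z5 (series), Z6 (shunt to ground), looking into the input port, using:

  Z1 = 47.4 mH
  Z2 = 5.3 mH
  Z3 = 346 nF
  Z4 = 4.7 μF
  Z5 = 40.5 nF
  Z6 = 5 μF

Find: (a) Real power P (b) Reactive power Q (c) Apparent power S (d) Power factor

Step 1 — Angular frequency: ω = 2π·f = 2π·6600 = 4.147e+04 rad/s.
Step 2 — Component impedances:
  Z1: Z = jωL = j·4.147e+04·0.0474 = 0 + j1966 Ω
  Z2: Z = jωL = j·4.147e+04·0.0053 = 0 + j219.8 Ω
  Z3: Z = 1/(jωC) = -j/(ω·C) = 0 - j69.69 Ω
  Z4: Z = 1/(jωC) = -j/(ω·C) = 0 - j5.131 Ω
  Z5: Z = 1/(jωC) = -j/(ω·C) = 0 - j595.4 Ω
  Z6: Z = 1/(jωC) = -j/(ω·C) = 0 - j4.823 Ω
Step 3 — Ladder network (open output): work backward from the far end, alternating series and parallel combinations. Z_in = 0 + j1852 Ω = 1852∠90.0° Ω.
Step 4 — Source phasor: V = 122∠124.9° V = -69.8 + j100.1 V.
Step 5 — Current: I = V / Z = 0.05402 + j0.03768 A = 0.06586∠34.9° A.
Step 6 — Complex power: S = V·I* = 0 + j8.035 VA.
Step 7 — Real power: P = Re(S) = 0 W.
Step 8 — Reactive power: Q = Im(S) = 8.035 VAR.
Step 9 — Apparent power: |S| = 8.035 VA.
Step 10 — Power factor: PF = P/|S| = 0 (lagging).

(a) P = 0 W  (b) Q = 8.035 VAR  (c) S = 8.035 VA  (d) PF = 0 (lagging)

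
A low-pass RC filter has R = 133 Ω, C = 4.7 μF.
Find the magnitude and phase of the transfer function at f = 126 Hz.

Step 1 — Angular frequency: ω = 2π·126 = 791.7 rad/s.
Step 2 — Transfer function: H(jω) = 1/(1 + jωRC).
Step 3 — Denominator: 1 + jωRC = 1 + j·791.7·133·4.7e-06 = 1 + j0.4949.
Step 4 — H = 0.8033 - j0.3975.
Step 5 — Magnitude: |H| = 0.8963 (-1.0 dB); phase: φ = -26.3°.

|H| = 0.8963 (-1.0 dB), φ = -26.3°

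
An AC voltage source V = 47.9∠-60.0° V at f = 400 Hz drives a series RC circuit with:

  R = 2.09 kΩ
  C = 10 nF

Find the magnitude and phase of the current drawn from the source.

Step 1 — Angular frequency: ω = 2π·f = 2π·400 = 2513 rad/s.
Step 2 — Component impedances:
  R: Z = R = 2090 Ω
  C: Z = 1/(jωC) = -j/(ω·C) = 0 - j3.979e+04 Ω
Step 3 — Series combination: Z_total = R + C = 2090 - j3.979e+04 Ω = 3.984e+04∠-87.0° Ω.
Step 4 — Source phasor: V = 47.9∠-60.0° V = 23.95 - j41.48 V.
Step 5 — Ohm's law: I = V / Z_total = (23.95 - j41.48) / (2090 - j3.979e+04) = 0.001071 + j0.0005457 A.
Step 6 — Convert to polar: |I| = 0.001202 A, ∠I = 27.0°.

I = 0.001202∠27.0° A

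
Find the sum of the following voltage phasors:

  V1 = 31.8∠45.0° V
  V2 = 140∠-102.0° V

Step 1 — Convert each phasor to rectangular form:
  V1 = 31.8·(cos(45.0°) + j·sin(45.0°)) = 22.49 + j22.49 V
  V2 = 140·(cos(-102.0°) + j·sin(-102.0°)) = -29.11 - j136.9 V
Step 2 — Sum components: V_total = -6.622 - j114.5 V.
Step 3 — Convert to polar: |V_total| = 114.6 V, ∠V_total = -93.3°.

V_total = 114.6∠-93.3° V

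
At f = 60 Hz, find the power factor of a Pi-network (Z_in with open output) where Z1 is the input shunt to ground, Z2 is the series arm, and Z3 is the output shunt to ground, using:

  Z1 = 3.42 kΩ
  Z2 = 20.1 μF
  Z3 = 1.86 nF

Step 1 — Angular frequency: ω = 2π·f = 2π·60 = 377 rad/s.
Step 2 — Component impedances:
  Z1: Z = R = 3420 Ω
  Z2: Z = 1/(jωC) = -j/(ω·C) = 0 - j132 Ω
  Z3: Z = 1/(jωC) = -j/(ω·C) = 0 - j1.426e+06 Ω
Step 3 — With open output, the series arm Z2 and the output shunt Z3 appear in series to ground: Z2 + Z3 = 0 - j1.426e+06 Ω.
Step 4 — Parallel with input shunt Z1: Z_in = Z1 || (Z2 + Z3) = 3420 - j8.201 Ω = 3420∠-0.1° Ω.
Step 5 — Power factor: PF = cos(φ) = Re(Z)/|Z| = 3420/3420 = 1.
Step 6 — Type: Im(Z) = -8.201 ⇒ leading (phase φ = -0.1°).

PF = 1 (leading, φ = -0.1°)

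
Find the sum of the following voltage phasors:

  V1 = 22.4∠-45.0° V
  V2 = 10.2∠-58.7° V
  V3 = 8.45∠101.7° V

Step 1 — Convert each phasor to rectangular form:
  V1 = 22.4·(cos(-45.0°) + j·sin(-45.0°)) = 15.84 - j15.84 V
  V2 = 10.2·(cos(-58.7°) + j·sin(-58.7°)) = 5.299 - j8.715 V
  V3 = 8.45·(cos(101.7°) + j·sin(101.7°)) = -1.714 + j8.274 V
Step 2 — Sum components: V_total = 19.42 - j16.28 V.
Step 3 — Convert to polar: |V_total| = 25.34 V, ∠V_total = -40.0°.

V_total = 25.34∠-40.0° V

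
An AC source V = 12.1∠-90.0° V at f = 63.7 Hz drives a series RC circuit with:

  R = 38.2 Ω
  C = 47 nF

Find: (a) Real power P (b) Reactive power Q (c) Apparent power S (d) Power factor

Step 1 — Angular frequency: ω = 2π·f = 2π·63.7 = 400.2 rad/s.
Step 2 — Component impedances:
  R: Z = R = 38.2 Ω
  C: Z = 1/(jωC) = -j/(ω·C) = 0 - j5.316e+04 Ω
Step 3 — Series combination: Z_total = R + C = 38.2 - j5.316e+04 Ω = 5.316e+04∠-90.0° Ω.
Step 4 — Source phasor: V = 12.1∠-90.0° V = 0 - j12.1 V.
Step 5 — Current: I = V / Z = 0.0002276 - j1.636e-07 A = 0.0002276∠-0.0° A.
Step 6 — Complex power: S = V·I* = 1.979e-06 - j0.002754 VA.
Step 7 — Real power: P = Re(S) = 1.979e-06 W.
Step 8 — Reactive power: Q = Im(S) = -0.002754 VAR.
Step 9 — Apparent power: |S| = 0.002754 VA.
Step 10 — Power factor: PF = P/|S| = 0.0007186 (leading).

(a) P = 1.979e-06 W  (b) Q = -0.002754 VAR  (c) S = 0.002754 VA  (d) PF = 0.0007186 (leading)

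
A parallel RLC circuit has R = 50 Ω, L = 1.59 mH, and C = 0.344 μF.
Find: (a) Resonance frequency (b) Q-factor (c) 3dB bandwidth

Step 1 — Resonance: ω₀ = 1/√(LC) = 1/√(0.00159·3.44e-07) = 4.276e+04 rad/s.
Step 2 — f₀ = ω₀/(2π) = 6805 Hz.
Step 3 — Parallel Q: Q = R/(ω₀L) = 50/(4.276e+04·0.00159) = 0.7354.
Step 4 — Bandwidth: Δω = ω₀/Q = 5.814e+04 rad/s; BW = Δω/(2π) = 9253 Hz.

(a) f₀ = 6805 Hz  (b) Q = 0.7354  (c) BW = 9253 Hz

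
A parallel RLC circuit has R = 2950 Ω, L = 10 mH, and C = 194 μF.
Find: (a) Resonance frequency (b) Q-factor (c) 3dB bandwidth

Step 1 — Resonance: ω₀ = 1/√(LC) = 1/√(0.01·0.000194) = 718 rad/s.
Step 2 — f₀ = ω₀/(2π) = 114.3 Hz.
Step 3 — Parallel Q: Q = R/(ω₀L) = 2950/(718·0.01) = 410.9.
Step 4 — Bandwidth: Δω = ω₀/Q = 1.747 rad/s; BW = Δω/(2π) = 0.2781 Hz.

(a) f₀ = 114.3 Hz  (b) Q = 410.9  (c) BW = 0.2781 Hz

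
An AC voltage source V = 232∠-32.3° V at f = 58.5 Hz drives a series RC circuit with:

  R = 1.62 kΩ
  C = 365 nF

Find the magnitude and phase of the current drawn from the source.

Step 1 — Angular frequency: ω = 2π·f = 2π·58.5 = 367.6 rad/s.
Step 2 — Component impedances:
  R: Z = R = 1620 Ω
  C: Z = 1/(jωC) = -j/(ω·C) = 0 - j7454 Ω
Step 3 — Series combination: Z_total = R + C = 1620 - j7454 Ω = 7628∠-77.7° Ω.
Step 4 — Source phasor: V = 232∠-32.3° V = 196.1 - j124 V.
Step 5 — Ohm's law: I = V / Z_total = (196.1 - j124) / (1620 - j7454) = 0.02134 + j0.02167 A.
Step 6 — Convert to polar: |I| = 0.03042 A, ∠I = 45.4°.

I = 0.03042∠45.4° A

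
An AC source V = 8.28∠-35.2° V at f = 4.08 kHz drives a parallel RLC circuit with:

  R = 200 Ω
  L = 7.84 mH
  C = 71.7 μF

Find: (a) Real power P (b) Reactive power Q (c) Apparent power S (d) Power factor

Step 1 — Angular frequency: ω = 2π·f = 2π·4080 = 2.564e+04 rad/s.
Step 2 — Component impedances:
  R: Z = R = 200 Ω
  L: Z = jωL = j·2.564e+04·0.00784 = 0 + j201 Ω
  C: Z = 1/(jωC) = -j/(ω·C) = 0 - j0.5441 Ω
Step 3 — Parallel combination: 1/Z_total = 1/R + 1/L + 1/C; Z_total = 0.001488 - j0.5455 Ω = 0.5455∠-89.8° Ω.
Step 4 — Source phasor: V = 8.28∠-35.2° V = 6.766 - j4.773 V.
Step 5 — Current: I = V / Z = 8.783 + j12.38 A = 15.18∠54.6° A.
Step 6 — Complex power: S = V·I* = 0.3428 - j125.7 VA.
Step 7 — Real power: P = Re(S) = 0.3428 W.
Step 8 — Reactive power: Q = Im(S) = -125.7 VAR.
Step 9 — Apparent power: |S| = 125.7 VA.
Step 10 — Power factor: PF = P/|S| = 0.002728 (leading).

(a) P = 0.3428 W  (b) Q = -125.7 VAR  (c) S = 125.7 VA  (d) PF = 0.002728 (leading)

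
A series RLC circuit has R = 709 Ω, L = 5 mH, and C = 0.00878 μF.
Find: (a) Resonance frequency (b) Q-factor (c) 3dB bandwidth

Step 1 — Resonance condition Im(Z)=0 gives ω₀ = 1/√(LC).
Step 2 — ω₀ = 1/√(0.005·8.78e-09) = 1.509e+05 rad/s.
Step 3 — f₀ = ω₀/(2π) = 2.402e+04 Hz.
Step 4 — Series Q: Q = ω₀L/R = 1.509e+05·0.005/709 = 1.064.
Step 5 — 3dB bandwidth: Δω = ω₀/Q = 1.418e+05 rad/s; BW = Δω/(2π) = 2.257e+04 Hz.

(a) f₀ = 2.402e+04 Hz  (b) Q = 1.064  (c) BW = 2.257e+04 Hz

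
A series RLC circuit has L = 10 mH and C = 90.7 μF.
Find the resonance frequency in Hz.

Step 1 — Resonance condition Im(Z)=0 gives ω₀ = 1/√(LC).
Step 2 — ω₀ = 1/√(0.01·9.07e-05) = 1050 rad/s.
Step 3 — f₀ = ω₀/(2π) = 167.1 Hz.

f₀ = 167.1 Hz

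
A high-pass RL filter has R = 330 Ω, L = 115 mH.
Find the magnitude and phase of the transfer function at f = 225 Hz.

Step 1 — Angular frequency: ω = 2π·225 = 1414 rad/s.
Step 2 — Transfer function: H(jω) = jωL/(R + jωL).
Step 3 — Numerator jωL = j·162.6; denominator R + jωL = 330 + j162.6.
Step 4 — H = 0.1953 + j0.3964.
Step 5 — Magnitude: |H| = 0.4419 (-7.1 dB); phase: φ = 63.8°.

|H| = 0.4419 (-7.1 dB), φ = 63.8°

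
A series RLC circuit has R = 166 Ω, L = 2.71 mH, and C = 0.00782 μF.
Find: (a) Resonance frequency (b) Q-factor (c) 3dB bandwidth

Step 1 — Resonance: ω₀ = 1/√(LC) = 1/√(0.00271·7.82e-09) = 2.172e+05 rad/s.
Step 2 — f₀ = ω₀/(2π) = 3.457e+04 Hz.
Step 3 — Series Q: Q = ω₀L/R = 2.172e+05·0.00271/166 = 3.546.
Step 4 — Bandwidth: Δω = ω₀/Q = 6.125e+04 rad/s; BW = Δω/(2π) = 9749 Hz.

(a) f₀ = 3.457e+04 Hz  (b) Q = 3.546  (c) BW = 9749 Hz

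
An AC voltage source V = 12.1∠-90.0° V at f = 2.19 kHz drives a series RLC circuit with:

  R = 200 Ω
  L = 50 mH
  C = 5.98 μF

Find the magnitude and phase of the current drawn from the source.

Step 1 — Angular frequency: ω = 2π·f = 2π·2190 = 1.376e+04 rad/s.
Step 2 — Component impedances:
  R: Z = R = 200 Ω
  L: Z = jωL = j·1.376e+04·0.05 = 0 + j688 Ω
  C: Z = 1/(jωC) = -j/(ω·C) = 0 - j12.15 Ω
Step 3 — Series combination: Z_total = R + L + C = 200 + j675.9 Ω = 704.8∠73.5° Ω.
Step 4 — Source phasor: V = 12.1∠-90.0° V = 0 - j12.1 V.
Step 5 — Ohm's law: I = V / Z_total = (0 - j12.1) / (200 + j675.9) = -0.01646 - j0.004871 A.
Step 6 — Convert to polar: |I| = 0.01717 A, ∠I = -163.5°.

I = 0.01717∠-163.5° A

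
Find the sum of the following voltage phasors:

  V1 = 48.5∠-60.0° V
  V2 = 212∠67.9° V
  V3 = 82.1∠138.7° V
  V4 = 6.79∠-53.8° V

Step 1 — Convert each phasor to rectangular form:
  V1 = 48.5·(cos(-60.0°) + j·sin(-60.0°)) = 24.25 - j42 V
  V2 = 212·(cos(67.9°) + j·sin(67.9°)) = 79.76 + j196.4 V
  V3 = 82.1·(cos(138.7°) + j·sin(138.7°)) = -61.68 + j54.19 V
  V4 = 6.79·(cos(-53.8°) + j·sin(-53.8°)) = 4.01 - j5.479 V
Step 2 — Sum components: V_total = 46.34 + j203.1 V.
Step 3 — Convert to polar: |V_total| = 208.3 V, ∠V_total = 77.1°.

V_total = 208.3∠77.1° V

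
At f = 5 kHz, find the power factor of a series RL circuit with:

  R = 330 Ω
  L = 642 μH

Step 1 — Angular frequency: ω = 2π·f = 2π·5000 = 3.142e+04 rad/s.
Step 2 — Component impedances:
  R: Z = R = 330 Ω
  L: Z = jωL = j·3.142e+04·0.000642 = 0 + j20.17 Ω
Step 3 — Series combination: Z_total = R + L = 330 + j20.17 Ω = 330.6∠3.5° Ω.
Step 4 — Power factor: PF = cos(φ) = Re(Z)/|Z| = 330/330.62 = 0.9981.
Step 5 — Type: Im(Z) = 20.17 ⇒ lagging (phase φ = 3.5°).

PF = 0.9981 (lagging, φ = 3.5°)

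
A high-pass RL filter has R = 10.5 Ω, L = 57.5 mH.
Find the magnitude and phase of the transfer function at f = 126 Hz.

Step 1 — Angular frequency: ω = 2π·126 = 791.7 rad/s.
Step 2 — Transfer function: H(jω) = jωL/(R + jωL).
Step 3 — Numerator jωL = j·45.52; denominator R + jωL = 10.5 + j45.52.
Step 4 — H = 0.9495 + j0.219.
Step 5 — Magnitude: |H| = 0.9744 (-0.2 dB); phase: φ = 13.0°.

|H| = 0.9744 (-0.2 dB), φ = 13.0°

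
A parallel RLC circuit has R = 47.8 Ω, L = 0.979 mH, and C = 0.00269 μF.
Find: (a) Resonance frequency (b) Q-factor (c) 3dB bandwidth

Step 1 — Resonance: ω₀ = 1/√(LC) = 1/√(0.000979·2.69e-09) = 6.162e+05 rad/s.
Step 2 — f₀ = ω₀/(2π) = 9.807e+04 Hz.
Step 3 — Parallel Q: Q = R/(ω₀L) = 47.8/(6.162e+05·0.000979) = 0.07923.
Step 4 — Bandwidth: Δω = ω₀/Q = 7.777e+06 rad/s; BW = Δω/(2π) = 1.238e+06 Hz.

(a) f₀ = 9.807e+04 Hz  (b) Q = 0.07923  (c) BW = 1.238e+06 Hz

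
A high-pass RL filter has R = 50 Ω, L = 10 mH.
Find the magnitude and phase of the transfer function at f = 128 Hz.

Step 1 — Angular frequency: ω = 2π·128 = 804.2 rad/s.
Step 2 — Transfer function: H(jω) = jωL/(R + jωL).
Step 3 — Numerator jωL = j·8.042; denominator R + jωL = 50 + j8.042.
Step 4 — H = 0.02522 + j0.1568.
Step 5 — Magnitude: |H| = 0.1588 (-16.0 dB); phase: φ = 80.9°.

|H| = 0.1588 (-16.0 dB), φ = 80.9°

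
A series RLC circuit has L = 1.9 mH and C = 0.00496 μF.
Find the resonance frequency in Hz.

Step 1 — Resonance condition Im(Z)=0 gives ω₀ = 1/√(LC).
Step 2 — ω₀ = 1/√(0.0019·4.96e-09) = 3.257e+05 rad/s.
Step 3 — f₀ = ω₀/(2π) = 5.184e+04 Hz.

f₀ = 5.184e+04 Hz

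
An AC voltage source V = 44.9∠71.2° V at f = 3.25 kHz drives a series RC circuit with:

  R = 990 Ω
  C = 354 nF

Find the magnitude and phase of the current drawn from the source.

Step 1 — Angular frequency: ω = 2π·f = 2π·3250 = 2.042e+04 rad/s.
Step 2 — Component impedances:
  R: Z = R = 990 Ω
  C: Z = 1/(jωC) = -j/(ω·C) = 0 - j138.3 Ω
Step 3 — Series combination: Z_total = R + C = 990 - j138.3 Ω = 999.6∠-8.0° Ω.
Step 4 — Source phasor: V = 44.9∠71.2° V = 14.47 + j42.5 V.
Step 5 — Ohm's law: I = V / Z_total = (14.47 + j42.5) / (990 - j138.3) = 0.008452 + j0.04411 A.
Step 6 — Convert to polar: |I| = 0.04492 A, ∠I = 79.2°.

I = 0.04492∠79.2° A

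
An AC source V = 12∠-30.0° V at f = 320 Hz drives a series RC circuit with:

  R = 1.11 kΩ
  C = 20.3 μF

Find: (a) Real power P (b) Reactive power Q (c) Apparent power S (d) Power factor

Step 1 — Angular frequency: ω = 2π·f = 2π·320 = 2011 rad/s.
Step 2 — Component impedances:
  R: Z = R = 1110 Ω
  C: Z = 1/(jωC) = -j/(ω·C) = 0 - j24.5 Ω
Step 3 — Series combination: Z_total = R + C = 1110 - j24.5 Ω = 1110∠-1.3° Ω.
Step 4 — Source phasor: V = 12∠-30.0° V = 10.39 - j6 V.
Step 5 — Current: I = V / Z = 0.009477 - j0.005196 A = 0.01081∠-28.7° A.
Step 6 — Complex power: S = V·I* = 0.1297 - j0.002862 VA.
Step 7 — Real power: P = Re(S) = 0.1297 W.
Step 8 — Reactive power: Q = Im(S) = -0.002862 VAR.
Step 9 — Apparent power: |S| = 0.1297 VA.
Step 10 — Power factor: PF = P/|S| = 0.9998 (leading).

(a) P = 0.1297 W  (b) Q = -0.002862 VAR  (c) S = 0.1297 VA  (d) PF = 0.9998 (leading)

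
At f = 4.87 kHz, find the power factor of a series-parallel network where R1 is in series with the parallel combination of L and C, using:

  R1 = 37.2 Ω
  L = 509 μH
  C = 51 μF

Step 1 — Angular frequency: ω = 2π·f = 2π·4870 = 3.06e+04 rad/s.
Step 2 — Component impedances:
  R1: Z = R = 37.2 Ω
  L: Z = jωL = j·3.06e+04·0.000509 = 0 + j15.57 Ω
  C: Z = 1/(jωC) = -j/(ω·C) = 0 - j0.6408 Ω
Step 3 — Parallel branch: L || C = 1/(1/L + 1/C) = 0 - j0.6683 Ω.
Step 4 — Series with R1: Z_total = R1 + (L || C) = 37.2 - j0.6683 Ω = 37.21∠-1.0° Ω.
Step 5 — Power factor: PF = cos(φ) = Re(Z)/|Z| = 37.2/37.206 = 0.9998.
Step 6 — Type: Im(Z) = -0.6683 ⇒ leading (phase φ = -1.0°).

PF = 0.9998 (leading, φ = -1.0°)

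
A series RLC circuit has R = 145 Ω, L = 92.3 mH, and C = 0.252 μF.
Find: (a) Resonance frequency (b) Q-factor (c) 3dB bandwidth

Step 1 — Resonance: ω₀ = 1/√(LC) = 1/√(0.0923·2.52e-07) = 6557 rad/s.
Step 2 — f₀ = ω₀/(2π) = 1044 Hz.
Step 3 — Series Q: Q = ω₀L/R = 6557·0.0923/145 = 4.174.
Step 4 — Bandwidth: Δω = ω₀/Q = 1571 rad/s; BW = Δω/(2π) = 250 Hz.

(a) f₀ = 1044 Hz  (b) Q = 4.174  (c) BW = 250 Hz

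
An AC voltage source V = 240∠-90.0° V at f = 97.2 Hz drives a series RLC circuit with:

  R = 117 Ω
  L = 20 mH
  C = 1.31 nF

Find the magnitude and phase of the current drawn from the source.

Step 1 — Angular frequency: ω = 2π·f = 2π·97.2 = 610.7 rad/s.
Step 2 — Component impedances:
  R: Z = R = 117 Ω
  L: Z = jωL = j·610.7·0.02 = 0 + j12.21 Ω
  C: Z = 1/(jωC) = -j/(ω·C) = 0 - j1.25e+06 Ω
Step 3 — Series combination: Z_total = R + L + C = 117 - j1.25e+06 Ω = 1.25e+06∠-90.0° Ω.
Step 4 — Source phasor: V = 240∠-90.0° V = 0 - j240 V.
Step 5 — Ohm's law: I = V / Z_total = (0 - j240) / (117 - j1.25e+06) = 0.000192 - j1.797e-08 A.
Step 6 — Convert to polar: |I| = 0.000192 A, ∠I = -0.0°.

I = 0.000192∠-0.0° A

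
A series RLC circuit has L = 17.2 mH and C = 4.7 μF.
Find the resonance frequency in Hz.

Step 1 — Resonance condition Im(Z)=0 gives ω₀ = 1/√(LC).
Step 2 — ω₀ = 1/√(0.0172·4.7e-06) = 3517 rad/s.
Step 3 — f₀ = ω₀/(2π) = 559.8 Hz.

f₀ = 559.8 Hz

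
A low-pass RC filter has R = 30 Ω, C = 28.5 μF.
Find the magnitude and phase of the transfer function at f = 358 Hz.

Step 1 — Angular frequency: ω = 2π·358 = 2249 rad/s.
Step 2 — Transfer function: H(jω) = 1/(1 + jωRC).
Step 3 — Denominator: 1 + jωRC = 1 + j·2249·30·2.85e-05 = 1 + j1.923.
Step 4 — H = 0.2128 - j0.4093.
Step 5 — Magnitude: |H| = 0.4613 (-6.7 dB); phase: φ = -62.5°.

|H| = 0.4613 (-6.7 dB), φ = -62.5°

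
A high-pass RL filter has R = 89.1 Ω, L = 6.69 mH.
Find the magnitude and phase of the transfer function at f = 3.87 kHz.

Step 1 — Angular frequency: ω = 2π·3870 = 2.432e+04 rad/s.
Step 2 — Transfer function: H(jω) = jωL/(R + jωL).
Step 3 — Numerator jωL = j·162.7; denominator R + jωL = 89.1 + j162.7.
Step 4 — H = 0.7692 + j0.4213.
Step 5 — Magnitude: |H| = 0.8771 (-1.1 dB); phase: φ = 28.7°.

|H| = 0.8771 (-1.1 dB), φ = 28.7°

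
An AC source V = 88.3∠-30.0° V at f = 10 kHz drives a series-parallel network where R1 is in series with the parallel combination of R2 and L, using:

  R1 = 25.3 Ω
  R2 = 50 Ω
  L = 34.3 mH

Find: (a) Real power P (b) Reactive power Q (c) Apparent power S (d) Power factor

Step 1 — Angular frequency: ω = 2π·f = 2π·1e+04 = 6.283e+04 rad/s.
Step 2 — Component impedances:
  R1: Z = R = 25.3 Ω
  R2: Z = R = 50 Ω
  L: Z = jωL = j·6.283e+04·0.0343 = 0 + j2155 Ω
Step 3 — Parallel branch: R2 || L = 1/(1/R2 + 1/L) = 49.97 + j1.159 Ω.
Step 4 — Series with R1: Z_total = R1 + (R2 || L) = 75.27 + j1.159 Ω = 75.28∠0.9° Ω.
Step 5 — Source phasor: V = 88.3∠-30.0° V = 76.47 - j44.15 V.
Step 6 — Current: I = V / Z = 1.007 - j0.602 A = 1.173∠-30.9° A.
Step 7 — Complex power: S = V·I* = 103.6 + j1.595 VA.
Step 8 — Real power: P = Re(S) = 103.6 W.
Step 9 — Reactive power: Q = Im(S) = 1.595 VAR.
Step 10 — Apparent power: |S| = 103.6 VA.
Step 11 — Power factor: PF = P/|S| = 0.9999 (lagging).

(a) P = 103.6 W  (b) Q = 1.595 VAR  (c) S = 103.6 VA  (d) PF = 0.9999 (lagging)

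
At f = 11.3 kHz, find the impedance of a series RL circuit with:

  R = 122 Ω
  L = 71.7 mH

Step 1 — Angular frequency: ω = 2π·f = 2π·1.13e+04 = 7.1e+04 rad/s.
Step 2 — Component impedances:
  R: Z = R = 122 Ω
  L: Z = jωL = j·7.1e+04·0.0717 = 0 + j5091 Ω
Step 3 — Series combination: Z_total = R + L = 122 + j5091 Ω = 5092∠88.6° Ω.

Z = 122 + j5091 Ω = 5092∠88.6° Ω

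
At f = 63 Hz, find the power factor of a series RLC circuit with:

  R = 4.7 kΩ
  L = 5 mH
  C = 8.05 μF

Step 1 — Angular frequency: ω = 2π·f = 2π·63 = 395.8 rad/s.
Step 2 — Component impedances:
  R: Z = R = 4700 Ω
  L: Z = jωL = j·395.8·0.005 = 0 + j1.979 Ω
  C: Z = 1/(jωC) = -j/(ω·C) = 0 - j313.8 Ω
Step 3 — Series combination: Z_total = R + L + C = 4700 - j311.8 Ω = 4710∠-3.8° Ω.
Step 4 — Power factor: PF = cos(φ) = Re(Z)/|Z| = 4700/4710.3 = 0.9978.
Step 5 — Type: Im(Z) = -311.8 ⇒ leading (phase φ = -3.8°).

PF = 0.9978 (leading, φ = -3.8°)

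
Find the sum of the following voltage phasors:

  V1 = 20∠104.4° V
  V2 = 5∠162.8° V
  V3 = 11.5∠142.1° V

Step 1 — Convert each phasor to rectangular form:
  V1 = 20·(cos(104.4°) + j·sin(104.4°)) = -4.974 + j19.37 V
  V2 = 5·(cos(162.8°) + j·sin(162.8°)) = -4.776 + j1.479 V
  V3 = 11.5·(cos(142.1°) + j·sin(142.1°)) = -9.074 + j7.064 V
Step 2 — Sum components: V_total = -18.82 + j27.91 V.
Step 3 — Convert to polar: |V_total| = 33.67 V, ∠V_total = 124.0°.

V_total = 33.67∠124.0° V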